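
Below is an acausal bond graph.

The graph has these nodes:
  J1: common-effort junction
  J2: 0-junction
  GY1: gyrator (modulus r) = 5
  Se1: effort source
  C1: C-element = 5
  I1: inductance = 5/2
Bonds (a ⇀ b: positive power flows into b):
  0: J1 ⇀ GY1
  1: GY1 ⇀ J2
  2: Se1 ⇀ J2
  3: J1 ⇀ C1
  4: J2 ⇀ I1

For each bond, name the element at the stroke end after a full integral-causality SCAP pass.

#0 →GY1
#1 →GY1
#2 →J2
#3 →J1
#4 →I1

β2 →J2  (Se1 fixes effort; stroke away)
β1 →GY1  (J2 effort already set via bond 2)
β4 →I1  (J2 effort already set via bond 2)
β0 →GY1  (GY1: gyrator matches bond 1)
β3 →J1  (J1: last free bond brings effort in)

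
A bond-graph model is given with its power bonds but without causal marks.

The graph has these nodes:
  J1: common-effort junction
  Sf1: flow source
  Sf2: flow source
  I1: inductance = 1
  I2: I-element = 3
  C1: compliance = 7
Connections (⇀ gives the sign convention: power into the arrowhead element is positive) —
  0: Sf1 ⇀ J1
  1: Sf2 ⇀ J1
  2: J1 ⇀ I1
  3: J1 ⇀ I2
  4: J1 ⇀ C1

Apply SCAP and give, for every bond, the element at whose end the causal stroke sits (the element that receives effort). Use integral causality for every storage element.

b0 stroke→Sf1
b1 stroke→Sf2
b2 stroke→I1
b3 stroke→I2
b4 stroke→J1

#0 stroke at Sf1  (Sf1 (Sf) sets flow on bond)
#1 stroke at Sf2  (Sf2 fixes flow; stroke at Sf2)
#2 stroke at I1  (I1 integral (f out))
#3 stroke at I2  (I2 outputs flow p/I2)
#4 stroke at J1  (J1: last free bond brings effort in)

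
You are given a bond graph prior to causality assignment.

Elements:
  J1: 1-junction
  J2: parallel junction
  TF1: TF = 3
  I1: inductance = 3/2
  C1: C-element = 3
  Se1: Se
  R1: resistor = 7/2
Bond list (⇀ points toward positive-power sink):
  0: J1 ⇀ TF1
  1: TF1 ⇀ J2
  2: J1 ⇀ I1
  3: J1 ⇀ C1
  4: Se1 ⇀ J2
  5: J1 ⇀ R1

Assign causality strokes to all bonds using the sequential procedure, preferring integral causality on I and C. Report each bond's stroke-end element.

bond 0 stroke at J1
bond 1 stroke at TF1
bond 2 stroke at I1
bond 3 stroke at J1
bond 4 stroke at J2
bond 5 stroke at J1

b4 |J2  (Se1: effort source, stroke at far end)
b1 |TF1  (common-e at J2 fixed by 4)
b0 |J1  (TF TF1: opposite of bond 1)
b2 |I1  (I1 integral (f out))
b3 |J1  (J1 flow already set via bond 2)
b5 |J1  (J1: bond 2 brought flow, rest push out)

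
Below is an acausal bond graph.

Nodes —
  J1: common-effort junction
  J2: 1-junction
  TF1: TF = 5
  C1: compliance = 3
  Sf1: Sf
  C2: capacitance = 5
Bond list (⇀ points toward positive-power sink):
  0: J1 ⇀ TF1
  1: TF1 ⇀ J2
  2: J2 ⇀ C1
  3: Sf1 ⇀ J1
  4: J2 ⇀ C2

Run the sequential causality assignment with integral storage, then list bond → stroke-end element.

β3 stroke→Sf1  (Sf1: flow source, stroke at near end)
β0 stroke→J1  (only one effort-in slot at J1)
β1 stroke→TF1  (TF1 one-in-one-out from 0)
β2 stroke→J2  (J2: bond 1 brought flow, rest push out)
β4 stroke→J2  (J2 flow already set via bond 1)

β0 stroke→J1
β1 stroke→TF1
β2 stroke→J2
β3 stroke→Sf1
β4 stroke→J2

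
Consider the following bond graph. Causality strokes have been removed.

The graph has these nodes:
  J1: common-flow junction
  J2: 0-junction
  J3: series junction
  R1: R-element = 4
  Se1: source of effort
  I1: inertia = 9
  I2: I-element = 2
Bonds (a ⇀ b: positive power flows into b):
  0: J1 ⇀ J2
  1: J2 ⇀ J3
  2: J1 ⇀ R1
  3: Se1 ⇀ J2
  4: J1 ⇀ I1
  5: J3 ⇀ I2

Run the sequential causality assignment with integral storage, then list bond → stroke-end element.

b0 stroke at J1
b1 stroke at J3
b2 stroke at J1
b3 stroke at J2
b4 stroke at I1
b5 stroke at I2

b3 stroke→J2  (Se1 fixes effort; stroke away)
b0 stroke→J1  (J2: bond 3 brought effort, rest push out)
b1 stroke→J3  (J2: bond 3 brought effort, rest push out)
b5 stroke→I2  (J3: last free bond brings flow in)
b4 stroke→I1  (I1: I, integral causality)
b2 stroke→J1  (common-f at J1 fixed by 4)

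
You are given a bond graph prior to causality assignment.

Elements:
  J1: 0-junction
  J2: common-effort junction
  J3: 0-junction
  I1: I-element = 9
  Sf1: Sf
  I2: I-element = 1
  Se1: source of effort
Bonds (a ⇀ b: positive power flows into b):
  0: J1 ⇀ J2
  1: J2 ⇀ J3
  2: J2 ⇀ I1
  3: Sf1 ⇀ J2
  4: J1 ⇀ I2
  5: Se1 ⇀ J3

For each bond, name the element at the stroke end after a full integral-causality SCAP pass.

b0 |J1
b1 |J2
b2 |I1
b3 |Sf1
b4 |I2
b5 |J3

#3 stroke→Sf1  (source Sf1 imposes f)
#5 stroke→J3  (Se1 fixes effort; stroke away)
#1 stroke→J2  (J3 effort already set via bond 5)
#0 stroke→J1  (J2 effort already set via bond 1)
#2 stroke→I1  (0-jn J2 has e-setter on 1)
#4 stroke→I2  (0-jn J1 has e-setter on 0)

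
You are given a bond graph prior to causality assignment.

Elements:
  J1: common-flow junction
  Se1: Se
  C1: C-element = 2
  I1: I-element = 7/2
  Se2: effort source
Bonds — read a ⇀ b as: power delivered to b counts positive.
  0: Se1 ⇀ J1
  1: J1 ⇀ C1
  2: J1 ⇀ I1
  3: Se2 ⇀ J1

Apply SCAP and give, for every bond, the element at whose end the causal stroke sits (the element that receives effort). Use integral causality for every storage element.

b0 |J1
b1 |J1
b2 |I1
b3 |J1

bond 0 stroke at J1  (source Se1 imposes e)
bond 3 stroke at J1  (source Se2 imposes e)
bond 1 stroke at J1  (C1 integral (e out))
bond 2 stroke at I1  (J1 needs exactly one f-in)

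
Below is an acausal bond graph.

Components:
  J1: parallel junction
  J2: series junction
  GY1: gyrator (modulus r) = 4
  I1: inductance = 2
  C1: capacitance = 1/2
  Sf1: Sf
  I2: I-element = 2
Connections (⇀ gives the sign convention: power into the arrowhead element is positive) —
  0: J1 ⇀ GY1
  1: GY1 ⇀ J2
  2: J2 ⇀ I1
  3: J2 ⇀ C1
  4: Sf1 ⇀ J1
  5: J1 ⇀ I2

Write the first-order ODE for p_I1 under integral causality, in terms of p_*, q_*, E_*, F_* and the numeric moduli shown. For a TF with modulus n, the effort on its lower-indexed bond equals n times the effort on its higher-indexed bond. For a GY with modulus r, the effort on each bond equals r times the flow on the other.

dp_I1/dt = 4*F_Sf1 - 2*p_I2 - 2*q_C1

bond 4 →Sf1  (source Sf1 imposes f)
bond 2 →I1  (I1 outputs flow p/I1)
bond 1 →J2  (common-f at J2 fixed by 2)
bond 3 →J2  (common-f at J2 fixed by 2)
bond 0 →J1  (through GY1, causality inverts; strokes same side of GY1)
bond 5 →I2  (J1: bond 0 brought effort, rest push out)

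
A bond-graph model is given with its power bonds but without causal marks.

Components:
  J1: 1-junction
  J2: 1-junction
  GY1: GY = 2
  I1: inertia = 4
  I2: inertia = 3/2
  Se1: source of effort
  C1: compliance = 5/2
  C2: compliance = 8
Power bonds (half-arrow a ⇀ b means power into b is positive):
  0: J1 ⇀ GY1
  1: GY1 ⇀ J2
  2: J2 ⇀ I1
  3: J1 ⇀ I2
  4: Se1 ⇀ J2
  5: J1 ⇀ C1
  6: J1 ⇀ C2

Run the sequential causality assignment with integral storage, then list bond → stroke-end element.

b4 stroke at J2  (Se1: effort source, stroke at far end)
b2 stroke at I1  (I1 outputs flow p/I1)
b1 stroke at J2  (J2: bond 2 brought flow, rest push out)
b0 stroke at J1  (GY GY1: same side as bond 1)
b3 stroke at I2  (prefer integral on I2)
b5 stroke at J1  (J1 flow already set via bond 3)
b6 stroke at J1  (1-jn J1 has f-setter on 3)

b0 stroke at J1
b1 stroke at J2
b2 stroke at I1
b3 stroke at I2
b4 stroke at J2
b5 stroke at J1
b6 stroke at J1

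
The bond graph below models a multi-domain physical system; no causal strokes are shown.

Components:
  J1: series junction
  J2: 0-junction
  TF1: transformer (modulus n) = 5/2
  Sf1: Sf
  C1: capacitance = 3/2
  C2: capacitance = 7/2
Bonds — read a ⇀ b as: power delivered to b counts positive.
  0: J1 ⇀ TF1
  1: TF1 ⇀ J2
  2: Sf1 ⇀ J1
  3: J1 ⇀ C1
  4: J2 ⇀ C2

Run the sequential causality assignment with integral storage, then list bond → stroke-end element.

β0 stroke at J1
β1 stroke at TF1
β2 stroke at Sf1
β3 stroke at J1
β4 stroke at J2

β2 stroke→Sf1  (Sf1 (Sf) sets flow on bond)
β0 stroke→J1  (J1: bond 2 brought flow, rest push out)
β3 stroke→J1  (J1: bond 2 brought flow, rest push out)
β1 stroke→TF1  (TF1 one-in-one-out from 0)
β4 stroke→J2  (only one effort-in slot at J2)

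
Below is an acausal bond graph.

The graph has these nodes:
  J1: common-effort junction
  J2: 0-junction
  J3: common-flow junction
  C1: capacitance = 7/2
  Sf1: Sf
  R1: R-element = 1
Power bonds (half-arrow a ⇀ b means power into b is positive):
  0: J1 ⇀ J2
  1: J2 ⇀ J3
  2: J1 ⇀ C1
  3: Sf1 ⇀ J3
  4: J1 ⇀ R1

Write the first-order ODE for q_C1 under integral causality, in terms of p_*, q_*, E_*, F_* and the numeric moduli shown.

#3 →Sf1  (Sf1 (Sf) sets flow on bond)
#1 →J3  (J3: bond 3 brought flow, rest push out)
#0 →J2  (closing 0-jn rule on J2)
#2 →J1  (C1: C, integral causality)
#4 →R1  (J1 effort already set via bond 2)

dq_C1/dt = -F_Sf1 - 2*q_C1/7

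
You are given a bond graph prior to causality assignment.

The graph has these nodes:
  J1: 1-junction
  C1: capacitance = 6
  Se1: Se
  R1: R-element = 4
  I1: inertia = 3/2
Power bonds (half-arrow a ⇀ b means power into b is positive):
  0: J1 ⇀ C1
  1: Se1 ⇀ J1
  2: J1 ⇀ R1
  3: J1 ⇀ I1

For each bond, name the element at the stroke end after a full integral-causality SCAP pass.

bond 1 stroke→J1  (Se1 fixes effort; stroke away)
bond 0 stroke→J1  (C1 outputs effort q/C1)
bond 3 stroke→I1  (I1 outputs flow p/I1)
bond 2 stroke→J1  (J1 flow already set via bond 3)

bond 0 stroke→J1
bond 1 stroke→J1
bond 2 stroke→J1
bond 3 stroke→I1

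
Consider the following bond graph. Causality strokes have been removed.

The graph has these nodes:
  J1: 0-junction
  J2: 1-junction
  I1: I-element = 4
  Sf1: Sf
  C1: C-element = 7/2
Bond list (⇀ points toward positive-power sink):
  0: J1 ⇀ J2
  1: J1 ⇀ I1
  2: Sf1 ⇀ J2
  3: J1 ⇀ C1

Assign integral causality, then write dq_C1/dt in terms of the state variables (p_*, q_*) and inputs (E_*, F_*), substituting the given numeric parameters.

bond 2 stroke→Sf1  (Sf1 (Sf) sets flow on bond)
bond 0 stroke→J2  (common-f at J2 fixed by 2)
bond 1 stroke→I1  (I1 integral (f out))
bond 3 stroke→J1  (J1 needs exactly one e-in)

dq_C1/dt = -F_Sf1 - p_I1/4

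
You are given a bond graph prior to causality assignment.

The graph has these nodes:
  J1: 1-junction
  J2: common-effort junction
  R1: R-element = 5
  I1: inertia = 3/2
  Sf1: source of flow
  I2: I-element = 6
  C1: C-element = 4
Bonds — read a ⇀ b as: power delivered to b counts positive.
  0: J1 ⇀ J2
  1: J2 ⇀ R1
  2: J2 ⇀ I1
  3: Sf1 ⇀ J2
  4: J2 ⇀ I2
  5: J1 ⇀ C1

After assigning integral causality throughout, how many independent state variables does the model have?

3  (C1, I1, I2 all integral)

#3 →Sf1  (Sf1 (Sf) sets flow on bond)
#2 →I1  (prefer integral on I1)
#4 →I2  (I2: I, integral causality)
#5 →J1  (C1 integral (e out))
#0 →J2  (J1 needs exactly one f-in)
#1 →R1  (J2 effort already set via bond 0)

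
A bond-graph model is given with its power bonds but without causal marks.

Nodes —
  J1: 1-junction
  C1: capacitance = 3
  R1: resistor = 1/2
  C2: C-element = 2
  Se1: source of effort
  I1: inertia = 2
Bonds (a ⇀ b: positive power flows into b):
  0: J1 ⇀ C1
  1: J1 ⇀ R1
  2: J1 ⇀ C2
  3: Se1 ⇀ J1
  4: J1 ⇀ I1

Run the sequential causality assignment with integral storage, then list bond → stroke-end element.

β0 →J1
β1 →J1
β2 →J1
β3 →J1
β4 →I1

β3 →J1  (Se1 fixes effort; stroke away)
β0 →J1  (C1 outputs effort q/C1)
β2 →J1  (prefer integral on C2)
β4 →I1  (I1: I, integral causality)
β1 →J1  (common-f at J1 fixed by 4)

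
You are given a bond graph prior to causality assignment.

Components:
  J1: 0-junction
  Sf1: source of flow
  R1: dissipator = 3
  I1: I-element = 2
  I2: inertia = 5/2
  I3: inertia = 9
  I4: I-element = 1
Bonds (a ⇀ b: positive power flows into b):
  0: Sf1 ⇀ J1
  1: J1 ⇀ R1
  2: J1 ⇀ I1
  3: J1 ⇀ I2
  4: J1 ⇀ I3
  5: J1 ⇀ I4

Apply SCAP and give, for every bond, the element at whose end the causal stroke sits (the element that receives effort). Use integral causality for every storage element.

β0 |Sf1  (Sf1 (Sf) sets flow on bond)
β2 |I1  (I1: I, integral causality)
β3 |I2  (I2: I, integral causality)
β4 |I3  (I3: I, integral causality)
β5 |I4  (prefer integral on I4)
β1 |J1  (only one effort-in slot at J1)

bond 0 stroke→Sf1
bond 1 stroke→J1
bond 2 stroke→I1
bond 3 stroke→I2
bond 4 stroke→I3
bond 5 stroke→I4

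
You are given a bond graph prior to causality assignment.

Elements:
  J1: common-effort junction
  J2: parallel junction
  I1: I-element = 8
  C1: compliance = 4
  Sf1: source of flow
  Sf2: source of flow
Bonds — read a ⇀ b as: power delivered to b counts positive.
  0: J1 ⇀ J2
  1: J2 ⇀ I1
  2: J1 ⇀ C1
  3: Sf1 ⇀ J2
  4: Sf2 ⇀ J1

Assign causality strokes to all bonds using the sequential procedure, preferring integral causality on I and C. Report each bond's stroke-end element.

b3 stroke→Sf1  (Sf1 fixes flow; stroke at Sf1)
b4 stroke→Sf2  (source Sf2 imposes f)
b1 stroke→I1  (I1 outputs flow p/I1)
b0 stroke→J2  (closing 0-jn rule on J2)
b2 stroke→J1  (J1 needs exactly one e-in)

β0 →J2
β1 →I1
β2 →J1
β3 →Sf1
β4 →Sf2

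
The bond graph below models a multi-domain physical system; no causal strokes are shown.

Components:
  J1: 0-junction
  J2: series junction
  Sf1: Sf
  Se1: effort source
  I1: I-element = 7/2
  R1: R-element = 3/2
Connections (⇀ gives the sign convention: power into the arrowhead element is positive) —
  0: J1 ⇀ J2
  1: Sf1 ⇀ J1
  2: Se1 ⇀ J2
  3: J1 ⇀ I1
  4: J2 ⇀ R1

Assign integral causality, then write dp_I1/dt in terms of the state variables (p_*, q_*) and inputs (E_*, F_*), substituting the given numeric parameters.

b1 →Sf1  (Sf1 fixes flow; stroke at Sf1)
b2 →J2  (Se1 fixes effort; stroke away)
b3 →I1  (I1 outputs flow p/I1)
b0 →J1  (only one effort-in slot at J1)
b4 →J2  (J2 flow already set via bond 0)

dp_I1/dt = -E_Se1 + 3*F_Sf1/2 - 3*p_I1/7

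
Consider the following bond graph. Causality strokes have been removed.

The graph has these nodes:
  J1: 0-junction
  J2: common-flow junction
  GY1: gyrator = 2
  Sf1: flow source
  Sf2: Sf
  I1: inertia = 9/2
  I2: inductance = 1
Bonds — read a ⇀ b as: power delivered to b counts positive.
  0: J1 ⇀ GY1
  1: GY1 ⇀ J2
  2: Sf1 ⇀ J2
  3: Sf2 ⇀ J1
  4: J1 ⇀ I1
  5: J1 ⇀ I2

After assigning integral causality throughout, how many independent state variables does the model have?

2  (I1, I2 all integral)

bond 2 |Sf1  (Sf1 (Sf) sets flow on bond)
bond 3 |Sf2  (Sf2 (Sf) sets flow on bond)
bond 1 |J2  (J2: bond 2 brought flow, rest push out)
bond 0 |J1  (GY GY1: same side as bond 1)
bond 4 |I1  (0-jn J1 has e-setter on 0)
bond 5 |I2  (0-jn J1 has e-setter on 0)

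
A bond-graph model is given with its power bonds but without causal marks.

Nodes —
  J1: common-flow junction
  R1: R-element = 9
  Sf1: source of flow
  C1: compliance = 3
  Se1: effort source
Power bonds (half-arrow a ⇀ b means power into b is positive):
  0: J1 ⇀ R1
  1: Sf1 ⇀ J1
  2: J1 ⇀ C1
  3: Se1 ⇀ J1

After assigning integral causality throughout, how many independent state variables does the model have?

1  (C1 all integral)

β1 |Sf1  (Sf1: flow source, stroke at near end)
β3 |J1  (Se1 fixes effort; stroke away)
β0 |J1  (J1: bond 1 brought flow, rest push out)
β2 |J1  (J1: bond 1 brought flow, rest push out)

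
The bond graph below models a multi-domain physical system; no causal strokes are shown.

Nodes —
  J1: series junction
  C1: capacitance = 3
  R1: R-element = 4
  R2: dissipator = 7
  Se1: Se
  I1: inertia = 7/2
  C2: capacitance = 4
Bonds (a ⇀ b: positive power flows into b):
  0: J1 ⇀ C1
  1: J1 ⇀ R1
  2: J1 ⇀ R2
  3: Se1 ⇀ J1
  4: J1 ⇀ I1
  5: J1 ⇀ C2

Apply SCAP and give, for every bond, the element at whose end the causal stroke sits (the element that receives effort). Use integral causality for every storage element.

β3 |J1  (source Se1 imposes e)
β0 |J1  (C1 integral (e out))
β4 |I1  (prefer integral on I1)
β1 |J1  (common-f at J1 fixed by 4)
β2 |J1  (common-f at J1 fixed by 4)
β5 |J1  (common-f at J1 fixed by 4)

b0 |J1
b1 |J1
b2 |J1
b3 |J1
b4 |I1
b5 |J1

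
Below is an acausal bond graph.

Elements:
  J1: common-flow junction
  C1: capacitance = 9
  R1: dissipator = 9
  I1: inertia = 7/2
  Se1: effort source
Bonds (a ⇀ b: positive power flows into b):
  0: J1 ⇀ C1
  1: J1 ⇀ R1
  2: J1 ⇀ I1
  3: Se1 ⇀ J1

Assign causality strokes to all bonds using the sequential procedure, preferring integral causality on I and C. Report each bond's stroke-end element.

#0 stroke at J1
#1 stroke at J1
#2 stroke at I1
#3 stroke at J1

bond 3 stroke→J1  (source Se1 imposes e)
bond 0 stroke→J1  (C1: C, integral causality)
bond 2 stroke→I1  (I1 integral (f out))
bond 1 stroke→J1  (J1: bond 2 brought flow, rest push out)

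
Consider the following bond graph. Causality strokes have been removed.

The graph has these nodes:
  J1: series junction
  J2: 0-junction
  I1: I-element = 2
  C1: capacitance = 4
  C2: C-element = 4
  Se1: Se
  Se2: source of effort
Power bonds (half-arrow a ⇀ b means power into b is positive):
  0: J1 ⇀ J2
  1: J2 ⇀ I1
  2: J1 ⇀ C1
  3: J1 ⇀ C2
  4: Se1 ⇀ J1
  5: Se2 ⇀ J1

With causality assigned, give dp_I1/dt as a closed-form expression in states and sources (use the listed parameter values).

dp_I1/dt = E_Se1 + E_Se2 - q_C1/4 - q_C2/4

β4 →J1  (Se1 (Se) sets effort on bond)
β5 →J1  (Se2 (Se) sets effort on bond)
β1 →I1  (I1 outputs flow p/I1)
β0 →J2  (J2 needs exactly one e-in)
β2 →J1  (J1 flow already set via bond 0)
β3 →J1  (common-f at J1 fixed by 0)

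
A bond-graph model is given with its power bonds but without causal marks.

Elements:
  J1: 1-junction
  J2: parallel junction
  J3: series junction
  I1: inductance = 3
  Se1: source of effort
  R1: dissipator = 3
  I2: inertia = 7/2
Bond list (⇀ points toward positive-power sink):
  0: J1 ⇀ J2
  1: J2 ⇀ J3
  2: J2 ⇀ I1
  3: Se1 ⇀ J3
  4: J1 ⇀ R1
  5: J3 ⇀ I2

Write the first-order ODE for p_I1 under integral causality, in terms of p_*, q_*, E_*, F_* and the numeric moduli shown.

bond 3 stroke→J3  (source Se1 imposes e)
bond 2 stroke→I1  (I1 integral (f out))
bond 5 stroke→I2  (I2 integral (f out))
bond 1 stroke→J3  (common-f at J3 fixed by 5)
bond 0 stroke→J2  (J2: last free bond brings effort in)
bond 4 stroke→J1  (1-jn J1 has f-setter on 0)

dp_I1/dt = -p_I1 - 6*p_I2/7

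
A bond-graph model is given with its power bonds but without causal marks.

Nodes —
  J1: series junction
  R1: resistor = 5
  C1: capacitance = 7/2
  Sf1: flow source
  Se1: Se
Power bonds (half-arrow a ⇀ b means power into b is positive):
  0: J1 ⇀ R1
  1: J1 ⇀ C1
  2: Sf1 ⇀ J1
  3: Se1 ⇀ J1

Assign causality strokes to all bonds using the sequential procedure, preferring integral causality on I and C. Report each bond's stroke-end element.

#2 stroke at Sf1  (Sf1 (Sf) sets flow on bond)
#3 stroke at J1  (source Se1 imposes e)
#0 stroke at J1  (J1: bond 2 brought flow, rest push out)
#1 stroke at J1  (common-f at J1 fixed by 2)

b0 stroke at J1
b1 stroke at J1
b2 stroke at Sf1
b3 stroke at J1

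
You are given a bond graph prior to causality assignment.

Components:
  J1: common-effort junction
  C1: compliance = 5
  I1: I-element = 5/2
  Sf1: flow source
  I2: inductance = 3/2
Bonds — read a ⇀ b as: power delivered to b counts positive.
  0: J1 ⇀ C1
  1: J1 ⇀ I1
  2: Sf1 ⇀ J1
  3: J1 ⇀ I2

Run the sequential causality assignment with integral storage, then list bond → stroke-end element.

β2 stroke at Sf1  (source Sf1 imposes f)
β0 stroke at J1  (prefer integral on C1)
β1 stroke at I1  (0-jn J1 has e-setter on 0)
β3 stroke at I2  (common-e at J1 fixed by 0)

b0 →J1
b1 →I1
b2 →Sf1
b3 →I2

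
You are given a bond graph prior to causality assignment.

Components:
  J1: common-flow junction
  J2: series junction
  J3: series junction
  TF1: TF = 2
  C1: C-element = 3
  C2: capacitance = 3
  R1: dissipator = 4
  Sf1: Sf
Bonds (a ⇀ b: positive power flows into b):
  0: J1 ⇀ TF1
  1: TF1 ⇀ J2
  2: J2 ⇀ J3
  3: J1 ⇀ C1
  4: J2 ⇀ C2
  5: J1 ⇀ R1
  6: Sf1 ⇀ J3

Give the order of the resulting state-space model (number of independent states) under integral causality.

2  (C1, C2 all integral)

#6 stroke→Sf1  (Sf1 (Sf) sets flow on bond)
#2 stroke→J3  (common-f at J3 fixed by 6)
#1 stroke→J2  (J2: bond 2 brought flow, rest push out)
#4 stroke→J2  (J2 flow already set via bond 2)
#0 stroke→TF1  (through TF1, causality passes straight; one stroke at TF1)
#3 stroke→J1  (J1 flow already set via bond 0)
#5 stroke→J1  (1-jn J1 has f-setter on 0)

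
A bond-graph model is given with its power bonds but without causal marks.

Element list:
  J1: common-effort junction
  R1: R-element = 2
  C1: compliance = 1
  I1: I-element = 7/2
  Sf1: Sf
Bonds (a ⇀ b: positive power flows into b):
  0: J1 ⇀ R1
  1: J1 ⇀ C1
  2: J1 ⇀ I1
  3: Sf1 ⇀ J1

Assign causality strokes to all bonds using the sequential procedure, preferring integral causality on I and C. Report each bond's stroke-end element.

bond 3 stroke at Sf1  (source Sf1 imposes f)
bond 1 stroke at J1  (prefer integral on C1)
bond 0 stroke at R1  (J1: bond 1 brought effort, rest push out)
bond 2 stroke at I1  (common-e at J1 fixed by 1)

#0 |R1
#1 |J1
#2 |I1
#3 |Sf1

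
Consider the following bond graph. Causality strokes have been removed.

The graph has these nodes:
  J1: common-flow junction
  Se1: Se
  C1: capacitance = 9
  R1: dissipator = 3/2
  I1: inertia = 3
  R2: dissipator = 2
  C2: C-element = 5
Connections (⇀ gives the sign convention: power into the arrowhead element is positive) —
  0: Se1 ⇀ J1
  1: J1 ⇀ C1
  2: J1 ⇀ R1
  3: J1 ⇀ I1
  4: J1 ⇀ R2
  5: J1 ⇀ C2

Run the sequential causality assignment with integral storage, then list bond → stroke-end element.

b0 stroke at J1  (Se1 fixes effort; stroke away)
b1 stroke at J1  (C1 outputs effort q/C1)
b3 stroke at I1  (I1 integral (f out))
b2 stroke at J1  (J1: bond 3 brought flow, rest push out)
b4 stroke at J1  (J1 flow already set via bond 3)
b5 stroke at J1  (common-f at J1 fixed by 3)

bond 0 stroke at J1
bond 1 stroke at J1
bond 2 stroke at J1
bond 3 stroke at I1
bond 4 stroke at J1
bond 5 stroke at J1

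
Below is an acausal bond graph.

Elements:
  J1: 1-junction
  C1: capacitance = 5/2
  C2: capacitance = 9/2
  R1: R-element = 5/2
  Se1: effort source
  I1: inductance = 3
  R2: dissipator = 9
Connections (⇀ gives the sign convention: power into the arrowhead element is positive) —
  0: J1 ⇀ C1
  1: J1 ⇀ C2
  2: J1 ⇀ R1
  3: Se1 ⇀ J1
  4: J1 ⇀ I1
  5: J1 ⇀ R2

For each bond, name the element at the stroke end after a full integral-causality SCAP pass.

bond 0 stroke at J1
bond 1 stroke at J1
bond 2 stroke at J1
bond 3 stroke at J1
bond 4 stroke at I1
bond 5 stroke at J1

bond 3 →J1  (Se1: effort source, stroke at far end)
bond 0 →J1  (C1 integral (e out))
bond 1 →J1  (C2 integral (e out))
bond 4 →I1  (I1: I, integral causality)
bond 2 →J1  (J1 flow already set via bond 4)
bond 5 →J1  (J1: bond 4 brought flow, rest push out)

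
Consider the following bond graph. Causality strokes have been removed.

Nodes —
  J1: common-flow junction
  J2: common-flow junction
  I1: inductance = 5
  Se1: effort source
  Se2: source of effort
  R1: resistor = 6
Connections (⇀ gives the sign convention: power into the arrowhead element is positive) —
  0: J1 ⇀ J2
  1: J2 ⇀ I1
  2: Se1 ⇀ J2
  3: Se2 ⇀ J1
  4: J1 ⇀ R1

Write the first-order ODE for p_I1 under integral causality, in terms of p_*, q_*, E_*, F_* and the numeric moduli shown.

#2 →J2  (Se1 (Se) sets effort on bond)
#3 →J1  (source Se2 imposes e)
#1 →I1  (prefer integral on I1)
#0 →J2  (1-jn J2 has f-setter on 1)
#4 →J1  (J1: bond 0 brought flow, rest push out)

dp_I1/dt = E_Se1 + E_Se2 - 6*p_I1/5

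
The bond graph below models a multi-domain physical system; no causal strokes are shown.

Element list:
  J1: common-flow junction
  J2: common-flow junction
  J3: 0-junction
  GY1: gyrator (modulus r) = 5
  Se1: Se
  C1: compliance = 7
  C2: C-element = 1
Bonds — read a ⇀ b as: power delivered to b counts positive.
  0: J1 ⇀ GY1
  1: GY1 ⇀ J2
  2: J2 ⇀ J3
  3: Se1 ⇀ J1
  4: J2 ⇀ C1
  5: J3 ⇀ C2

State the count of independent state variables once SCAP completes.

2  (C1, C2 all integral)

b3 |J1  (source Se1 imposes e)
b0 |GY1  (J1 needs exactly one f-in)
b1 |GY1  (through GY1, causality inverts; strokes same side of GY1)
b2 |J2  (1-jn J2 has f-setter on 1)
b4 |J2  (J2 flow already set via bond 1)
b5 |J3  (J3 needs exactly one e-in)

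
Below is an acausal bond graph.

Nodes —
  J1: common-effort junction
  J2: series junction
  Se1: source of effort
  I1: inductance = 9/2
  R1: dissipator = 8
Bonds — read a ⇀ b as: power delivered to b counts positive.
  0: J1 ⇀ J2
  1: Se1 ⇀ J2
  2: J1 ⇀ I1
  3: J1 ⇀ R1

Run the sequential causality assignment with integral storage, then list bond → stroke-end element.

β1 stroke at J2  (Se1 fixes effort; stroke away)
β0 stroke at J1  (closing 1-jn rule on J2)
β2 stroke at I1  (common-e at J1 fixed by 0)
β3 stroke at R1  (J1: bond 0 brought effort, rest push out)

b0 stroke→J1
b1 stroke→J2
b2 stroke→I1
b3 stroke→R1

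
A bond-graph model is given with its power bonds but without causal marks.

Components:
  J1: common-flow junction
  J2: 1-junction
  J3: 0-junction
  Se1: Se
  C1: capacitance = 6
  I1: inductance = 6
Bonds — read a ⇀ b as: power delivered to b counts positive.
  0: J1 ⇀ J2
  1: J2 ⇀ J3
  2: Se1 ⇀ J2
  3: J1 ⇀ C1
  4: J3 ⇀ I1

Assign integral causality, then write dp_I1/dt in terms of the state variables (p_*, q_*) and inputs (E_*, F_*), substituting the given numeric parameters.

bond 2 →J2  (Se1: effort source, stroke at far end)
bond 3 →J1  (C1 outputs effort q/C1)
bond 0 →J2  (J1: last free bond brings flow in)
bond 1 →J3  (J2 needs exactly one f-in)
bond 4 →I1  (J3: bond 1 brought effort, rest push out)

dp_I1/dt = E_Se1 - q_C1/6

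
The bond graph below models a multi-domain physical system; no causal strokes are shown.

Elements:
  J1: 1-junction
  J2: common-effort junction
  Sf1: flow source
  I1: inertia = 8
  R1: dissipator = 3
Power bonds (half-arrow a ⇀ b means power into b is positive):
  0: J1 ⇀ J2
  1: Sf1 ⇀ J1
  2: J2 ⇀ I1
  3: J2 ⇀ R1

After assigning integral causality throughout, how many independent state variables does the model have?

β1 stroke at Sf1  (Sf1: flow source, stroke at near end)
β0 stroke at J1  (J1: bond 1 brought flow, rest push out)
β2 stroke at I1  (I1 outputs flow p/I1)
β3 stroke at J2  (closing 0-jn rule on J2)

1  (I1 all integral)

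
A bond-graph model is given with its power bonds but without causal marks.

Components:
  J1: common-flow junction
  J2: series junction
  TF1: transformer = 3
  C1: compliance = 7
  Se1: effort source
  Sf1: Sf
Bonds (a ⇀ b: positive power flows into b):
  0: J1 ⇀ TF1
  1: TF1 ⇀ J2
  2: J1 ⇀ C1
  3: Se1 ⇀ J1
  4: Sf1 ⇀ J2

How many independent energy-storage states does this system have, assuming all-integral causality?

β3 stroke→J1  (Se1 (Se) sets effort on bond)
β4 stroke→Sf1  (Sf1: flow source, stroke at near end)
β1 stroke→J2  (1-jn J2 has f-setter on 4)
β0 stroke→TF1  (TF1 one-in-one-out from 1)
β2 stroke→J1  (common-f at J1 fixed by 0)

1  (C1 all integral)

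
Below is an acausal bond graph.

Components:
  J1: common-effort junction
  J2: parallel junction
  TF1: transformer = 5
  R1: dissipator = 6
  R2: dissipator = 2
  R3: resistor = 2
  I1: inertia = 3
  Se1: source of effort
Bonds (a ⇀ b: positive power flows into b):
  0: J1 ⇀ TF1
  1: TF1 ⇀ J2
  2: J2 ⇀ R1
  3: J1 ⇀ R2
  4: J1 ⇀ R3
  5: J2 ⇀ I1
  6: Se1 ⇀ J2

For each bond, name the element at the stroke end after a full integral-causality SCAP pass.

β0 |J1
β1 |TF1
β2 |R1
β3 |R2
β4 |R3
β5 |I1
β6 |J2

β6 →J2  (Se1 fixes effort; stroke away)
β1 →TF1  (J2: bond 6 brought effort, rest push out)
β2 →R1  (J2: bond 6 brought effort, rest push out)
β5 →I1  (J2 effort already set via bond 6)
β0 →J1  (through TF1, causality passes straight; one stroke at TF1)
β3 →R2  (J1: bond 0 brought effort, rest push out)
β4 →R3  (J1 effort already set via bond 0)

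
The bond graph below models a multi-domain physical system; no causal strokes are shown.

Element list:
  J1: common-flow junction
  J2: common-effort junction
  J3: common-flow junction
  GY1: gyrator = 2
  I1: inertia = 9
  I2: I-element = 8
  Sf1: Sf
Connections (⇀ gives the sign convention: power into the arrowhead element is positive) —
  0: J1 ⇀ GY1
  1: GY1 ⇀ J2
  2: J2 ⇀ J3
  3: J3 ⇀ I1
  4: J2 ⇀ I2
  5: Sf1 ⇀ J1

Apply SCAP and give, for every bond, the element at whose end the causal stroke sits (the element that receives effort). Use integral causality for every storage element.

b5 →Sf1  (Sf1: flow source, stroke at near end)
b0 →J1  (J1: bond 5 brought flow, rest push out)
b1 →J2  (GY1 both-in/both-out from 0)
b2 →J3  (0-jn J2 has e-setter on 1)
b4 →I2  (J2: bond 1 brought effort, rest push out)
b3 →I1  (J3: last free bond brings flow in)

bond 0 →J1
bond 1 →J2
bond 2 →J3
bond 3 →I1
bond 4 →I2
bond 5 →Sf1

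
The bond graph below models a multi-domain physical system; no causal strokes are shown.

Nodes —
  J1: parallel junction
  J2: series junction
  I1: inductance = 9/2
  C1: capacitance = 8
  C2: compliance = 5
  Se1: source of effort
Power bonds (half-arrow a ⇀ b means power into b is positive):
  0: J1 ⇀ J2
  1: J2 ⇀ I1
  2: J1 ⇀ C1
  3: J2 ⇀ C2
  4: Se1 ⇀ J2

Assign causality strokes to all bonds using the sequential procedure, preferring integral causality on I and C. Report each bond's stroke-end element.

#0 →J2
#1 →I1
#2 →J1
#3 →J2
#4 →J2

bond 4 →J2  (Se1 (Se) sets effort on bond)
bond 1 →I1  (I1 outputs flow p/I1)
bond 0 →J2  (J2: bond 1 brought flow, rest push out)
bond 3 →J2  (1-jn J2 has f-setter on 1)
bond 2 →J1  (J1 needs exactly one e-in)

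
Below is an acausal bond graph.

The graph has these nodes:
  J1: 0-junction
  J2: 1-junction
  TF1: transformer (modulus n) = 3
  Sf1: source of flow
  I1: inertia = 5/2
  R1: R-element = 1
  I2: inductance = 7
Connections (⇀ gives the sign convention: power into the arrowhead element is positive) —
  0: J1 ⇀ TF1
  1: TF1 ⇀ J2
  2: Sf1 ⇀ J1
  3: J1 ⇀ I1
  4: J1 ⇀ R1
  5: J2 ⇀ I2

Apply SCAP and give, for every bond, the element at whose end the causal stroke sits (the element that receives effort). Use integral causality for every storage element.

b2 stroke→Sf1  (source Sf1 imposes f)
b3 stroke→I1  (I1: I, integral causality)
b5 stroke→I2  (I2: I, integral causality)
b1 stroke→J2  (J2: bond 5 brought flow, rest push out)
b0 stroke→TF1  (through TF1, causality passes straight; one stroke at TF1)
b4 stroke→J1  (J1 needs exactly one e-in)

b0 stroke→TF1
b1 stroke→J2
b2 stroke→Sf1
b3 stroke→I1
b4 stroke→J1
b5 stroke→I2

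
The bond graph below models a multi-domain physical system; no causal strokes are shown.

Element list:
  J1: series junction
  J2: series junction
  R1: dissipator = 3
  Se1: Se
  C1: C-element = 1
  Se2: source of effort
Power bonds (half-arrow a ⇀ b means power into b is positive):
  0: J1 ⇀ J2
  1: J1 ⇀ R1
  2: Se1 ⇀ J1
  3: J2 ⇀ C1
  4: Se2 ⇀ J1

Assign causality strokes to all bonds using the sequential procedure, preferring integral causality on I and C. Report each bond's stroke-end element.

bond 0 →J1
bond 1 →R1
bond 2 →J1
bond 3 →J2
bond 4 →J1

bond 2 stroke→J1  (Se1: effort source, stroke at far end)
bond 4 stroke→J1  (Se2 (Se) sets effort on bond)
bond 3 stroke→J2  (C1 outputs effort q/C1)
bond 0 stroke→J1  (closing 1-jn rule on J2)
bond 1 stroke→R1  (closing 1-jn rule on J1)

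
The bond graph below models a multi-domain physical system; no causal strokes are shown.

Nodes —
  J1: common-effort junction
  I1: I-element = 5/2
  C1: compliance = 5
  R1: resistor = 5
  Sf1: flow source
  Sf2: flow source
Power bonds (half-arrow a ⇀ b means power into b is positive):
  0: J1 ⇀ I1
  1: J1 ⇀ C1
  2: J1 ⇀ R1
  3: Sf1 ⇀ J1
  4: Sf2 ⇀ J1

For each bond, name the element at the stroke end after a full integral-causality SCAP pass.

b3 stroke at Sf1  (Sf1 (Sf) sets flow on bond)
b4 stroke at Sf2  (Sf2 (Sf) sets flow on bond)
b0 stroke at I1  (prefer integral on I1)
b1 stroke at J1  (prefer integral on C1)
b2 stroke at R1  (common-e at J1 fixed by 1)

b0 stroke at I1
b1 stroke at J1
b2 stroke at R1
b3 stroke at Sf1
b4 stroke at Sf2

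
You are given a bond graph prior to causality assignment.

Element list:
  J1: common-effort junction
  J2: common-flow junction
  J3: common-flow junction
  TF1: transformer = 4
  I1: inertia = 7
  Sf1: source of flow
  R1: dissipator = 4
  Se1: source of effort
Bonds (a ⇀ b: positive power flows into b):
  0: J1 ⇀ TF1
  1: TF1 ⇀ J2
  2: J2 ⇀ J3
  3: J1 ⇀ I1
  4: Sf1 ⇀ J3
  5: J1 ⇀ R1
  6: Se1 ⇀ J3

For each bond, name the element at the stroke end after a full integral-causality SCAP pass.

b4 stroke→Sf1  (Sf1 fixes flow; stroke at Sf1)
b6 stroke→J3  (source Se1 imposes e)
b2 stroke→J3  (common-f at J3 fixed by 4)
b1 stroke→J2  (J2 flow already set via bond 2)
b0 stroke→TF1  (TF1: transformer flips bond 1)
b3 stroke→I1  (prefer integral on I1)
b5 stroke→J1  (only one effort-in slot at J1)

b0 →TF1
b1 →J2
b2 →J3
b3 →I1
b4 →Sf1
b5 →J1
b6 →J3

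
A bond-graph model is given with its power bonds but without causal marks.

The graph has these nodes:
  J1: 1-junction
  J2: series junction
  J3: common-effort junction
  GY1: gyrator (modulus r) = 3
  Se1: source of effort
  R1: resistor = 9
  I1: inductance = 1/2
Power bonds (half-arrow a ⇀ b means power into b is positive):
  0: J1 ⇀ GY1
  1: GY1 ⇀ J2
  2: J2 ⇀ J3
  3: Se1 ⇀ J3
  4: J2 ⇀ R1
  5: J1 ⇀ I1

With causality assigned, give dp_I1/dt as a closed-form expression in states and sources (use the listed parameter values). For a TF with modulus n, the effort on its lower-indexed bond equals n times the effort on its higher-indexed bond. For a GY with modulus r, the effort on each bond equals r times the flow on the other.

dp_I1/dt = E_Se1/3 - 2*p_I1

b3 stroke→J3  (Se1 (Se) sets effort on bond)
b2 stroke→J2  (J3 effort already set via bond 3)
b5 stroke→I1  (I1: I, integral causality)
b0 stroke→J1  (common-f at J1 fixed by 5)
b1 stroke→J2  (through GY1, causality inverts; strokes same side of GY1)
b4 stroke→R1  (closing 1-jn rule on J2)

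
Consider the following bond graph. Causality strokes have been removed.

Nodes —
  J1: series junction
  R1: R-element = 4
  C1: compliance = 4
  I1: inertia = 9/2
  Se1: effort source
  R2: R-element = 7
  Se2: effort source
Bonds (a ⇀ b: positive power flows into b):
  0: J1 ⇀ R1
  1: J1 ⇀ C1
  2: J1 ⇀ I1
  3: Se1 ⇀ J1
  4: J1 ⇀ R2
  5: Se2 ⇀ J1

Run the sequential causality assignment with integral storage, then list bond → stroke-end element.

#0 →J1
#1 →J1
#2 →I1
#3 →J1
#4 →J1
#5 →J1

β3 stroke→J1  (Se1 fixes effort; stroke away)
β5 stroke→J1  (Se2 (Se) sets effort on bond)
β1 stroke→J1  (prefer integral on C1)
β2 stroke→I1  (I1 outputs flow p/I1)
β0 stroke→J1  (common-f at J1 fixed by 2)
β4 stroke→J1  (common-f at J1 fixed by 2)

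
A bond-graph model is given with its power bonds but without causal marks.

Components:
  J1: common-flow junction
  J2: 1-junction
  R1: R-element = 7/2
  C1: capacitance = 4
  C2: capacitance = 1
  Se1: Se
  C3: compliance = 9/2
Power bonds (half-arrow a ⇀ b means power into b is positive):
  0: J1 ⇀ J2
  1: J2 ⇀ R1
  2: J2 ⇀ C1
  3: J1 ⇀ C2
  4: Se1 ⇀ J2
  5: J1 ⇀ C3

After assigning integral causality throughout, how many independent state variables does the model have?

3  (C1, C2, C3 all integral)

β4 →J2  (source Se1 imposes e)
β2 →J2  (C1 outputs effort q/C1)
β3 →J1  (prefer integral on C2)
β5 →J1  (C3: C, integral causality)
β0 →J2  (J1: last free bond brings flow in)
β1 →R1  (closing 1-jn rule on J2)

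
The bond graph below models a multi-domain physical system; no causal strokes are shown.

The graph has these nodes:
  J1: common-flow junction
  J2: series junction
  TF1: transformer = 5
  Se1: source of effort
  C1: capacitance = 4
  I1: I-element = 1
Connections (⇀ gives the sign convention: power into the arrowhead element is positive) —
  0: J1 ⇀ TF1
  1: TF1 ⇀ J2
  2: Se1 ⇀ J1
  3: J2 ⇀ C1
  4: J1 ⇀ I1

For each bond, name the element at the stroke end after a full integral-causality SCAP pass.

bond 0 →J1
bond 1 →TF1
bond 2 →J1
bond 3 →J2
bond 4 →I1

#2 |J1  (Se1: effort source, stroke at far end)
#3 |J2  (C1 outputs effort q/C1)
#1 |TF1  (J2 needs exactly one f-in)
#0 |J1  (TF1 one-in-one-out from 1)
#4 |I1  (only one flow-in slot at J1)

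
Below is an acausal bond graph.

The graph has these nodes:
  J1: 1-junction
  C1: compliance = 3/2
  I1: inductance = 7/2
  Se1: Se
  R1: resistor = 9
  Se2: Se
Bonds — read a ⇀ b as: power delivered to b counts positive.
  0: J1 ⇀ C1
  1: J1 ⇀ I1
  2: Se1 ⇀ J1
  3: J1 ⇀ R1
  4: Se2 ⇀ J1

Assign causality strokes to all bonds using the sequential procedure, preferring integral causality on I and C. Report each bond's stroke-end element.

#0 →J1
#1 →I1
#2 →J1
#3 →J1
#4 →J1

bond 2 stroke→J1  (Se1 (Se) sets effort on bond)
bond 4 stroke→J1  (Se2 fixes effort; stroke away)
bond 0 stroke→J1  (C1 integral (e out))
bond 1 stroke→I1  (I1 integral (f out))
bond 3 stroke→J1  (J1: bond 1 brought flow, rest push out)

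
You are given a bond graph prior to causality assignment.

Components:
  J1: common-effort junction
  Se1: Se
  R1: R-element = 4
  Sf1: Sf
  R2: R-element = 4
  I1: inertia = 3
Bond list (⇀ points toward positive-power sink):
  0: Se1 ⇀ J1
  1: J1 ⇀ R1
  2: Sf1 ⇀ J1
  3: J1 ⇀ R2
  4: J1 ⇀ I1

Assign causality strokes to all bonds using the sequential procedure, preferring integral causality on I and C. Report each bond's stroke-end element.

b0 stroke→J1
b1 stroke→R1
b2 stroke→Sf1
b3 stroke→R2
b4 stroke→I1

b0 →J1  (source Se1 imposes e)
b2 →Sf1  (Sf1: flow source, stroke at near end)
b1 →R1  (common-e at J1 fixed by 0)
b3 →R2  (J1: bond 0 brought effort, rest push out)
b4 →I1  (0-jn J1 has e-setter on 0)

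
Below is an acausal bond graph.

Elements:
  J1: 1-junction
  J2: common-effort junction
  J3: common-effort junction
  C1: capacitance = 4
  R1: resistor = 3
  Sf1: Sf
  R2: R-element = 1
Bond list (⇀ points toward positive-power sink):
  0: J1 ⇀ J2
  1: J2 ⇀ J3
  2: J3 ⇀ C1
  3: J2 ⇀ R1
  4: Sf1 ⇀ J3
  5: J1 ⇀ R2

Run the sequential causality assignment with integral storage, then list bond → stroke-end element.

β0 stroke→J1
β1 stroke→J2
β2 stroke→J3
β3 stroke→R1
β4 stroke→Sf1
β5 stroke→R2

#4 stroke at Sf1  (source Sf1 imposes f)
#2 stroke at J3  (C1 outputs effort q/C1)
#1 stroke at J2  (common-e at J3 fixed by 2)
#0 stroke at J1  (common-e at J2 fixed by 1)
#3 stroke at R1  (J2 effort already set via bond 1)
#5 stroke at R2  (closing 1-jn rule on J1)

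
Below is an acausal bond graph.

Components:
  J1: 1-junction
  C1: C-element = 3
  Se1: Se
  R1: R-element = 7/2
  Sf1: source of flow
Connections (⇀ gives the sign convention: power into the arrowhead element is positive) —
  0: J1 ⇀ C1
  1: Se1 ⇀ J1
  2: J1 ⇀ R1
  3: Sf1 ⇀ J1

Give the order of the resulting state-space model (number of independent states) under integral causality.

bond 1 stroke at J1  (Se1 fixes effort; stroke away)
bond 3 stroke at Sf1  (Sf1 fixes flow; stroke at Sf1)
bond 0 stroke at J1  (1-jn J1 has f-setter on 3)
bond 2 stroke at J1  (J1 flow already set via bond 3)

1  (C1 all integral)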